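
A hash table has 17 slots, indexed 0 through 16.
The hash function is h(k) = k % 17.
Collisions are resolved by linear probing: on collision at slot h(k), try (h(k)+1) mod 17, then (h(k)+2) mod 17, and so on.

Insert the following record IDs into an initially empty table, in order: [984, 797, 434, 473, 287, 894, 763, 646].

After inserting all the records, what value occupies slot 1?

763

984: h=15 → slot 15
797: h=15, probe 15,16 → slot 16
434: h=9 → slot 9
473: h=14 → slot 14
287: h=15, probe 15,16,0 → slot 0
894: h=10 → slot 10
763: h=15, probe 15,16,0,1 → slot 1
646: h=0, probe 0,1,2 → slot 2
Table: [287, 763, 646, ∅, ∅, ∅, ∅, ∅, ∅, 434, 894, ∅, ∅, ∅, 473, 984, 797]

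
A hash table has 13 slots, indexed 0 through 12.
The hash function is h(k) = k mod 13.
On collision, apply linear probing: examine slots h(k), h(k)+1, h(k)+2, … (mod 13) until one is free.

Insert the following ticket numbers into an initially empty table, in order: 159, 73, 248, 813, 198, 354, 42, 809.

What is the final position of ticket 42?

6

159 hashes to 3; slot 3 is free => place at 3.
73 hashes to 8; slot 8 is free => place at 8.
248 hashes to 1; slot 1 is free => place at 1.
813 hashes to 7; slot 7 is free => place at 7.
198 hashes to 3; 3 taken => place at 4.
354 hashes to 3; 3,4 taken => place at 5.
42 hashes to 3; 3,4,5 taken => place at 6.
809 hashes to 3; 3,4,5,6,7,8 taken => place at 9.
Table: [., 248, ., 159, 198, 354, 42, 813, 73, 809, ., ., .]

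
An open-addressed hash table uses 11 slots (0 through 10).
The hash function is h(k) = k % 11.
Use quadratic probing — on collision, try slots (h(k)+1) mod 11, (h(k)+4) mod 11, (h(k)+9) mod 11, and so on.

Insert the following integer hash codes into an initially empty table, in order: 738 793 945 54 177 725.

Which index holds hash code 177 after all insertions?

5

738 hashes to 1; slot 1 is free => place at 1.
793 hashes to 1; 1 taken => place at 2.
945 hashes to 10; slot 10 is free => place at 10.
54 hashes to 10; 10 taken => place at 0.
177 hashes to 1; 1,2 taken => place at 5.
725 hashes to 10; 10,0 taken => place at 3.
Table: [54, 738, 793, 725, -, 177, -, -, -, -, 945]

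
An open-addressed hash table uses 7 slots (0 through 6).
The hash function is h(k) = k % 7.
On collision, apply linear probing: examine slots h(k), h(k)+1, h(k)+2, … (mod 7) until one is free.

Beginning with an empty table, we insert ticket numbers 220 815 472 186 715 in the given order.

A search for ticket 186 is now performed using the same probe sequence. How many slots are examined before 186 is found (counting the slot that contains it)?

3

Insert 220: h=3, slot 3 empty => index 3.
Insert 815: h=3, slot 3 occupied => index 4.
Insert 472: h=3, slots 3,4 occupied => index 5.
Insert 186: h=4, slots 4,5 occupied => index 6.
Insert 715: h=1, slot 1 empty => index 1.
Table: [-, 715, -, 220, 815, 472, 186]
Lookup 186: h=4, probe 4,5,6 → found at 6.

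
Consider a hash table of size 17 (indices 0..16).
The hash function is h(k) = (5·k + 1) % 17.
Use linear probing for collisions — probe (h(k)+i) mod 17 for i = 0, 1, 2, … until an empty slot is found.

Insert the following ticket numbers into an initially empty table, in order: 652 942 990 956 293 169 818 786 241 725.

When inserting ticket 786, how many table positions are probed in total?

4

652 hashes to 14; slot 14 is free -> place at 14.
942 hashes to 2; slot 2 is free -> place at 2.
990 hashes to 4; slot 4 is free -> place at 4.
956 hashes to 4; 4 taken -> place at 5.
293 hashes to 4; 4,5 taken -> place at 6.
169 hashes to 13; slot 13 is free -> place at 13.
818 hashes to 11; slot 11 is free -> place at 11.
786 hashes to 4; 4,5,6 taken -> place at 7.
241 hashes to 16; slot 16 is free -> place at 16.
725 hashes to 5; 5,6,7 taken -> place at 8.
Table: [—, —, 942, —, 990, 956, 293, 786, 725, —, —, 818, —, 169, 652, —, 241]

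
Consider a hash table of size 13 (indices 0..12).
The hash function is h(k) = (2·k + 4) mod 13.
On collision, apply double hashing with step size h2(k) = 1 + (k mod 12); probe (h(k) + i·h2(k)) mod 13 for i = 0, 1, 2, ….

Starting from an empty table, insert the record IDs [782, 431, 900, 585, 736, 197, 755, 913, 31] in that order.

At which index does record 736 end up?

12

Insert 782: h=8, slot 8 empty -> index 8.
Insert 431: h=8, h2=12, slot 8 occupied -> index 7.
Insert 900: h=10, slot 10 empty -> index 10.
Insert 585: h=4, slot 4 empty -> index 4.
Insert 736: h=7, h2=5, slot 7 occupied -> index 12.
Insert 197: h=8, h2=6, slot 8 occupied -> index 1.
Insert 755: h=6, slot 6 empty -> index 6.
Insert 913: h=10, h2=2, slots 10,12,1 occupied -> index 3.
Insert 31: h=1, h2=8, slot 1 occupied -> index 9.
Table: [_, 197, _, 913, 585, _, 755, 431, 782, 31, 900, _, 736]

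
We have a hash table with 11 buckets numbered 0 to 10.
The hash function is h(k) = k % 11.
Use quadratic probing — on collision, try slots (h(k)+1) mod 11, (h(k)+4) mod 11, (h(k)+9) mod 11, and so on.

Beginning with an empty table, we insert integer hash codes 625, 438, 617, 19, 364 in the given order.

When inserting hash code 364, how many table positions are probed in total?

2

625: h=9 => slot 9
438: h=9, probe 9,10 => slot 10
617: h=1 => slot 1
19: h=8 => slot 8
364: h=1, probe 1,2 => slot 2
Table: [-, 617, 364, -, -, -, -, -, 19, 625, 438]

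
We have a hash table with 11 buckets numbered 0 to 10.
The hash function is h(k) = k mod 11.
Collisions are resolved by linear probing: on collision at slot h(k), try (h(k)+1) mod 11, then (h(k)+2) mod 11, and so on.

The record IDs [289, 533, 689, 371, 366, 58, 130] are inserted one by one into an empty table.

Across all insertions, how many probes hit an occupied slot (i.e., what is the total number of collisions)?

289: h=3 => slot 3
533: h=5 => slot 5
689: h=7 => slot 7
371: h=8 => slot 8
366: h=3, probe 3,4 => slot 4
58: h=3, probe 3,4,5,6 => slot 6
130: h=9 => slot 9
Table: [., ., ., 289, 366, 533, 58, 689, 371, 130, .]

4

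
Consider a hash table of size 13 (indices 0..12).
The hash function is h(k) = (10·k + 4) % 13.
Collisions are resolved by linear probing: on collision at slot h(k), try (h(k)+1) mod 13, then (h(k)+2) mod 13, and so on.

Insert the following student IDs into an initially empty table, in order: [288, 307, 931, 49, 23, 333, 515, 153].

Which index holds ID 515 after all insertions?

9

288 hashes to 11; slot 11 is free => place at 11.
307 hashes to 6; slot 6 is free => place at 6.
931 hashes to 6; 6 taken => place at 7.
49 hashes to 0; slot 0 is free => place at 0.
23 hashes to 0; 0 taken => place at 1.
333 hashes to 6; 6,7 taken => place at 8.
515 hashes to 6; 6,7,8 taken => place at 9.
153 hashes to 0; 0,1 taken => place at 2.
Table: [49, 23, 153, —, —, —, 307, 931, 333, 515, —, 288, —]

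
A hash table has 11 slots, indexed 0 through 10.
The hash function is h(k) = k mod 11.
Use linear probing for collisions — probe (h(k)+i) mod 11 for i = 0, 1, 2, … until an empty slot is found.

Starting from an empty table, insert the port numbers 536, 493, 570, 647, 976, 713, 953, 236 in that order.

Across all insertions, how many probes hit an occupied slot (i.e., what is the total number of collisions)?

11

536: h=8 -> slot 8
493: h=9 -> slot 9
570: h=9, probe 9,10 -> slot 10
647: h=9, probe 9,10,0 -> slot 0
976: h=8, probe 8,9,10,0,1 -> slot 1
713: h=9, probe 9,10,0,1,2 -> slot 2
953: h=7 -> slot 7
236: h=5 -> slot 5
Table: [647, 976, 713, _, _, 236, _, 953, 536, 493, 570]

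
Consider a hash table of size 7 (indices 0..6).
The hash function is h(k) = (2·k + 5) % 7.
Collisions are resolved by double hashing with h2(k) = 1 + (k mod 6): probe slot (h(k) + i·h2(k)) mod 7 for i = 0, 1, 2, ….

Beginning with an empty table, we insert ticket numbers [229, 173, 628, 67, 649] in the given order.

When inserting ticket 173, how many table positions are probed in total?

2

Insert 229: h=1, slot 1 empty → index 1.
Insert 173: h=1, h2=6, slot 1 occupied → index 0.
Insert 628: h=1, h2=5, slot 1 occupied → index 6.
Insert 67: h=6, h2=2, slots 6,1 occupied → index 3.
Insert 649: h=1, h2=2, slots 1,3 occupied → index 5.
Table: [173, 229, -, 67, -, 649, 628]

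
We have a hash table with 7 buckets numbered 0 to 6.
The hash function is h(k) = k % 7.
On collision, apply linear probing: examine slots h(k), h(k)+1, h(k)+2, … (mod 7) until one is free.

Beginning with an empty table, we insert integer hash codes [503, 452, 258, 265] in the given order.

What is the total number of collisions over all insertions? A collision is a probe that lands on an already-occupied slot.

503 hashes to 6; slot 6 is free → place at 6.
452 hashes to 4; slot 4 is free → place at 4.
258 hashes to 6; 6 taken → place at 0.
265 hashes to 6; 6,0 taken → place at 1.
Table: [258, 265, _, _, 452, _, 503]

3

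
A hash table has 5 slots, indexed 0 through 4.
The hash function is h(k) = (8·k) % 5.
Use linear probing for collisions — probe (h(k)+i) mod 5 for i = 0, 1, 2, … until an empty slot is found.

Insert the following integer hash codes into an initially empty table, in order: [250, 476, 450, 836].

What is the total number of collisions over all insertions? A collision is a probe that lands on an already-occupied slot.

2

Insert 250: h=0, slot 0 empty -> index 0.
Insert 476: h=3, slot 3 empty -> index 3.
Insert 450: h=0, slot 0 occupied -> index 1.
Insert 836: h=3, slot 3 occupied -> index 4.
Table: [250, 450, —, 476, 836]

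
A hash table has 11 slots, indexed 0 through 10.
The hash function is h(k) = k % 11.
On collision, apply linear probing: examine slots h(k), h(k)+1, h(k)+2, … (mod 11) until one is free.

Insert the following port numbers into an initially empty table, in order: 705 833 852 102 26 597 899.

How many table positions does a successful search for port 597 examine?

4

Insert 705: h=1, slot 1 empty => index 1.
Insert 833: h=8, slot 8 empty => index 8.
Insert 852: h=5, slot 5 empty => index 5.
Insert 102: h=3, slot 3 empty => index 3.
Insert 26: h=4, slot 4 empty => index 4.
Insert 597: h=3, slots 3,4,5 occupied => index 6.
Insert 899: h=8, slot 8 occupied => index 9.
Table: [∅, 705, ∅, 102, 26, 852, 597, ∅, 833, 899, ∅]
Lookup 597: h=3, probe 3,4,5,6 → found at 6.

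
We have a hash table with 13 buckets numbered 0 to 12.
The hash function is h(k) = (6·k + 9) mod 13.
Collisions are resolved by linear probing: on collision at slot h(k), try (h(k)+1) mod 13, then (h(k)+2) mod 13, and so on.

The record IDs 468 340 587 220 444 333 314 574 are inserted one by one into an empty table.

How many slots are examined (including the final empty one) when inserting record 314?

5

468 hashes to 9; slot 9 is free => place at 9.
340 hashes to 8; slot 8 is free => place at 8.
587 hashes to 8; 8,9 taken => place at 10.
220 hashes to 3; slot 3 is free => place at 3.
444 hashes to 8; 8,9,10 taken => place at 11.
333 hashes to 5; slot 5 is free => place at 5.
314 hashes to 8; 8,9,10,11 taken => place at 12.
574 hashes to 8; 8,9,10,11,12 taken => place at 0.
Table: [574, —, —, 220, —, 333, —, —, 340, 468, 587, 444, 314]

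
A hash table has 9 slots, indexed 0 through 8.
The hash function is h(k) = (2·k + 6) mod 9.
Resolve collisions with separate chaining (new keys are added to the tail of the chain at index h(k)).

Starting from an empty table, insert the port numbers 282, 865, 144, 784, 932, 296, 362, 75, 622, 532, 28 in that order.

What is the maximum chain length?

Insert 282: h=3, bucket 3 empty -> new chain.
Insert 865: h=8, bucket 8 empty -> new chain.
Insert 144: h=6, bucket 6 empty -> new chain.
Insert 784: h=8, bucket 8 nonempty -> append to chain.
Insert 932: h=7, bucket 7 empty -> new chain.
Insert 296: h=4, bucket 4 empty -> new chain.
Insert 362: h=1, bucket 1 empty -> new chain.
Insert 75: h=3, bucket 3 nonempty -> append to chain.
Insert 622: h=8, bucket 8 nonempty -> append to chain.
Insert 532: h=8, bucket 8 nonempty -> append to chain.
Insert 28: h=8, bucket 8 nonempty -> append to chain.
Final buckets:
0: —
1: 362
2: —
3: 282 -> 75
4: 296
5: —
6: 144
7: 932
8: 865 -> 784 -> 622 -> 532 -> 28

5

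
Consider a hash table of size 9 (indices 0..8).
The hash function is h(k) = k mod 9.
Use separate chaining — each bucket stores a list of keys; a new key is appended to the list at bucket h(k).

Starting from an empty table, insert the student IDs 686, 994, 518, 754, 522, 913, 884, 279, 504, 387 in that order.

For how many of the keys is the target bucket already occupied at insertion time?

Insert 686: h=2, bucket 2 empty -> new chain.
Insert 994: h=4, bucket 4 empty -> new chain.
Insert 518: h=5, bucket 5 empty -> new chain.
Insert 754: h=7, bucket 7 empty -> new chain.
Insert 522: h=0, bucket 0 empty -> new chain.
Insert 913: h=4, bucket 4 nonempty -> append to chain.
Insert 884: h=2, bucket 2 nonempty -> append to chain.
Insert 279: h=0, bucket 0 nonempty -> append to chain.
Insert 504: h=0, bucket 0 nonempty -> append to chain.
Insert 387: h=0, bucket 0 nonempty -> append to chain.
Final buckets:
0: 522 -> 279 -> 504 -> 387
1: .
2: 686 -> 884
3: .
4: 994 -> 913
5: 518
6: .
7: 754
8: .

5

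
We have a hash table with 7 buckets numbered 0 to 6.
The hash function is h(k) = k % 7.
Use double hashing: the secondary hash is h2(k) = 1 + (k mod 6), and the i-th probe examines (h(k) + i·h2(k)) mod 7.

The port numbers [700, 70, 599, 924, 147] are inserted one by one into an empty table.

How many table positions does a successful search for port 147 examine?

700 hashes to 0; slot 0 is free → place at 0.
70 hashes to 0, h2=5; 0 taken → place at 5.
599 hashes to 4; slot 4 is free → place at 4.
924 hashes to 0, h2=1; 0 taken → place at 1.
147 hashes to 0, h2=4; 0,4,1,5 taken → place at 2.
Table: [700, 924, 147, —, 599, 70, —]
Lookup 147: h=0, h2=4, probe 0,4,1,5,2 → found at 2.

5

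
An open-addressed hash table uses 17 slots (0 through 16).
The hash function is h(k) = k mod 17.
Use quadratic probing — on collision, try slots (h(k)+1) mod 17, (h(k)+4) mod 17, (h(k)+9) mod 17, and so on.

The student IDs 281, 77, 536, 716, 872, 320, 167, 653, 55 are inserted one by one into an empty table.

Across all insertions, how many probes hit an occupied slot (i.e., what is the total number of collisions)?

4

Insert 281: h=9, slot 9 empty -> index 9.
Insert 77: h=9, slot 9 occupied -> index 10.
Insert 536: h=9, slots 9,10 occupied -> index 13.
Insert 716: h=2, slot 2 empty -> index 2.
Insert 872: h=5, slot 5 empty -> index 5.
Insert 320: h=14, slot 14 empty -> index 14.
Insert 167: h=14, slot 14 occupied -> index 15.
Insert 653: h=7, slot 7 empty -> index 7.
Insert 55: h=4, slot 4 empty -> index 4.
Table: [., ., 716, ., 55, 872, ., 653, ., 281, 77, ., ., 536, 320, 167, .]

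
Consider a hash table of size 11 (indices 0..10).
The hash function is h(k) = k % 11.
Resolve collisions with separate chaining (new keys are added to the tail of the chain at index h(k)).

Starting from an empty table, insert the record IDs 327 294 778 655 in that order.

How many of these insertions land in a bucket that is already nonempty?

Insert 327: h=8, bucket 8 empty → new chain.
Insert 294: h=8, bucket 8 nonempty → append to chain.
Insert 778: h=8, bucket 8 nonempty → append to chain.
Insert 655: h=6, bucket 6 empty → new chain.
Final buckets:
0: ∅
1: ∅
2: ∅
3: ∅
4: ∅
5: ∅
6: 655
7: ∅
8: 327 -> 294 -> 778
9: ∅
10: ∅

2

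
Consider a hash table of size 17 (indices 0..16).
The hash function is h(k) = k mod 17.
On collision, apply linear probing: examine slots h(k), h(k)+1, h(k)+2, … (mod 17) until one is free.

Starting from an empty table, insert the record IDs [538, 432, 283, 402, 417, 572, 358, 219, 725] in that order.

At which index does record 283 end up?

12

538: h=11 → slot 11
432: h=7 → slot 7
283: h=11, probe 11,12 → slot 12
402: h=11, probe 11,12,13 → slot 13
417: h=9 → slot 9
572: h=11, probe 11,12,13,14 → slot 14
358: h=1 → slot 1
219: h=15 → slot 15
725: h=11, probe 11,12,13,14,15,16 → slot 16
Table: [∅, 358, ∅, ∅, ∅, ∅, ∅, 432, ∅, 417, ∅, 538, 283, 402, 572, 219, 725]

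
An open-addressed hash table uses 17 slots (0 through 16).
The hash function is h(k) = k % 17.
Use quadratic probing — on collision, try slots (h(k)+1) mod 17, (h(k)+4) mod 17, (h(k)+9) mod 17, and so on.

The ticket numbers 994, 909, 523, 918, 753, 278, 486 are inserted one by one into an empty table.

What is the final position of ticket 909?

994: h=8 => slot 8
909: h=8, probe 8,9 => slot 9
523: h=13 => slot 13
918: h=0 => slot 0
753: h=5 => slot 5
278: h=6 => slot 6
486: h=10 => slot 10
Table: [918, ∅, ∅, ∅, ∅, 753, 278, ∅, 994, 909, 486, ∅, ∅, 523, ∅, ∅, ∅]

9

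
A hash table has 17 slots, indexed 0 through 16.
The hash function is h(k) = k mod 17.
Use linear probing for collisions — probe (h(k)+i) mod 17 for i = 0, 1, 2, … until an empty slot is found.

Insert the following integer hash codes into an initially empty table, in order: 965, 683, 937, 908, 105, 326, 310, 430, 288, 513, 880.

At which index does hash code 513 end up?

9

Insert 965: h=13, slot 13 empty → index 13.
Insert 683: h=3, slot 3 empty → index 3.
Insert 937: h=2, slot 2 empty → index 2.
Insert 908: h=7, slot 7 empty → index 7.
Insert 105: h=3, slot 3 occupied → index 4.
Insert 326: h=3, slots 3,4 occupied → index 5.
Insert 310: h=4, slots 4,5 occupied → index 6.
Insert 430: h=5, slots 5,6,7 occupied → index 8.
Insert 288: h=16, slot 16 empty → index 16.
Insert 513: h=3, slots 3,4,5,6,7,8 occupied → index 9.
Insert 880: h=13, slot 13 occupied → index 14.
Table: [—, —, 937, 683, 105, 326, 310, 908, 430, 513, —, —, —, 965, 880, —, 288]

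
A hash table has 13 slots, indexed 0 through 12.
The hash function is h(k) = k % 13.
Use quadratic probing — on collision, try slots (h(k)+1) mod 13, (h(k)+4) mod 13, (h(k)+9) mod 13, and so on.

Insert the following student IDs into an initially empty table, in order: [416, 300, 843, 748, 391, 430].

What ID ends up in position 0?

416 hashes to 0; slot 0 is free → place at 0.
300 hashes to 1; slot 1 is free → place at 1.
843 hashes to 11; slot 11 is free → place at 11.
748 hashes to 7; slot 7 is free → place at 7.
391 hashes to 1; 1 taken → place at 2.
430 hashes to 1; 1,2 taken → place at 5.
Table: [416, 300, 391, ., ., 430, ., 748, ., ., ., 843, .]

416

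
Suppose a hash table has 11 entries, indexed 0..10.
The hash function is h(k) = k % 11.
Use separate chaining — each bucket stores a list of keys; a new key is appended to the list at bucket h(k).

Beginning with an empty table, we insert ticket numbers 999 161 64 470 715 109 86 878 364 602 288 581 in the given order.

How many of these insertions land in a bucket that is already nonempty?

999 -> bucket 9
161 -> bucket 7
64 -> bucket 9 (collision)
470 -> bucket 8
715 -> bucket 0
109 -> bucket 10
86 -> bucket 9 (collision)
878 -> bucket 9 (collision)
364 -> bucket 1
602 -> bucket 8 (collision)
288 -> bucket 2
581 -> bucket 9 (collision)
Final buckets:
0: 715
1: 364
2: 288
3: _
4: _
5: _
6: _
7: 161
8: 470 -> 602
9: 999 -> 64 -> 86 -> 878 -> 581
10: 109

5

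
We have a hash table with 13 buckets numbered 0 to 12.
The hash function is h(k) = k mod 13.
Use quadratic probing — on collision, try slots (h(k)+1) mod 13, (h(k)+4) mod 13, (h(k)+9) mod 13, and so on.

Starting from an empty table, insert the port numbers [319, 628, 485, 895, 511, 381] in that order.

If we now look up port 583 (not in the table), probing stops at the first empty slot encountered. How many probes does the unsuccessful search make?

2

Insert 319: h=7, slot 7 empty -> index 7.
Insert 628: h=4, slot 4 empty -> index 4.
Insert 485: h=4, slot 4 occupied -> index 5.
Insert 895: h=11, slot 11 empty -> index 11.
Insert 511: h=4, slots 4,5 occupied -> index 8.
Insert 381: h=4, slots 4,5,8 occupied -> index 0.
Table: [381, ∅, ∅, ∅, 628, 485, ∅, 319, 511, ∅, ∅, 895, ∅]
Lookup 583: h=11, probe 11,12 → slot 12 empty, not found.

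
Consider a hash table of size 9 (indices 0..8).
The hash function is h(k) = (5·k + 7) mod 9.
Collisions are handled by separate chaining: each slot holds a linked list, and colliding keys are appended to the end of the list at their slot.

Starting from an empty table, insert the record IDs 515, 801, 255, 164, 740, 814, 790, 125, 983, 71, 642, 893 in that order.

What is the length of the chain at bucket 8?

515 -> bucket 8
801 -> bucket 7
255 -> bucket 4
164 -> bucket 8 (collision)
740 -> bucket 8 (collision)
814 -> bucket 0
790 -> bucket 6
125 -> bucket 2
983 -> bucket 8 (collision)
71 -> bucket 2 (collision)
642 -> bucket 4 (collision)
893 -> bucket 8 (collision)
Final buckets:
0: 814
1: -
2: 125 -> 71
3: -
4: 255 -> 642
5: -
6: 790
7: 801
8: 515 -> 164 -> 740 -> 983 -> 893

5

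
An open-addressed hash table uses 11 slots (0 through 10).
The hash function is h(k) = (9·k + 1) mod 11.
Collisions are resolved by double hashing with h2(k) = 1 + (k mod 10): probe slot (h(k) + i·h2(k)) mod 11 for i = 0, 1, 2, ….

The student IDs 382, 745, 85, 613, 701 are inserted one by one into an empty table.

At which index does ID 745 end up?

382 hashes to 7; slot 7 is free => place at 7.
745 hashes to 7, h2=6; 7 taken => place at 2.
85 hashes to 7, h2=6; 7,2 taken => place at 8.
613 hashes to 7, h2=4; 7 taken => place at 0.
701 hashes to 7, h2=2; 7 taken => place at 9.
Table: [613, _, 745, _, _, _, _, 382, 85, 701, _]

2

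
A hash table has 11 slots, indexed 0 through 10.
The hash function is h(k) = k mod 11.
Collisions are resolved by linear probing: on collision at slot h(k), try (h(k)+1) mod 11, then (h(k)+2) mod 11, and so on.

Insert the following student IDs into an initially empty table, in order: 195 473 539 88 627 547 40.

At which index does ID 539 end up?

195 hashes to 8; slot 8 is free => place at 8.
473 hashes to 0; slot 0 is free => place at 0.
539 hashes to 0; 0 taken => place at 1.
88 hashes to 0; 0,1 taken => place at 2.
627 hashes to 0; 0,1,2 taken => place at 3.
547 hashes to 8; 8 taken => place at 9.
40 hashes to 7; slot 7 is free => place at 7.
Table: [473, 539, 88, 627, -, -, -, 40, 195, 547, -]

1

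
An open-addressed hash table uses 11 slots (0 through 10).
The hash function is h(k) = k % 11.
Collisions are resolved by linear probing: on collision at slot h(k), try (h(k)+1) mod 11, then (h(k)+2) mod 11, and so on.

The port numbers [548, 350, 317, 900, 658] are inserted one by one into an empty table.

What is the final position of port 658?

548 hashes to 9; slot 9 is free => place at 9.
350 hashes to 9; 9 taken => place at 10.
317 hashes to 9; 9,10 taken => place at 0.
900 hashes to 9; 9,10,0 taken => place at 1.
658 hashes to 9; 9,10,0,1 taken => place at 2.
Table: [317, 900, 658, —, —, —, —, —, —, 548, 350]

2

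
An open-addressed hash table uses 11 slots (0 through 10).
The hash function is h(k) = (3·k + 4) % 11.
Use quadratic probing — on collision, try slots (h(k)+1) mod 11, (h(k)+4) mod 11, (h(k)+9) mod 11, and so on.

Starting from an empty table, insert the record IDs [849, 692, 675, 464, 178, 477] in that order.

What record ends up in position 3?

178

Insert 849: h=10, slot 10 empty -> index 10.
Insert 692: h=1, slot 1 empty -> index 1.
Insert 675: h=5, slot 5 empty -> index 5.
Insert 464: h=10, slot 10 occupied -> index 0.
Insert 178: h=10, slots 10,0 occupied -> index 3.
Insert 477: h=5, slot 5 occupied -> index 6.
Table: [464, 692, —, 178, —, 675, 477, —, —, —, 849]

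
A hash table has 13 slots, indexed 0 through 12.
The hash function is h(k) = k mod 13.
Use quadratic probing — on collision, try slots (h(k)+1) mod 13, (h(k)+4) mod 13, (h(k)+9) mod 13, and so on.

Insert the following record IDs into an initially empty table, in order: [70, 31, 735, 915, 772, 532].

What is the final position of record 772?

70 hashes to 5; slot 5 is free -> place at 5.
31 hashes to 5; 5 taken -> place at 6.
735 hashes to 7; slot 7 is free -> place at 7.
915 hashes to 5; 5,6 taken -> place at 9.
772 hashes to 5; 5,6,9 taken -> place at 1.
532 hashes to 12; slot 12 is free -> place at 12.
Table: [∅, 772, ∅, ∅, ∅, 70, 31, 735, ∅, 915, ∅, ∅, 532]

1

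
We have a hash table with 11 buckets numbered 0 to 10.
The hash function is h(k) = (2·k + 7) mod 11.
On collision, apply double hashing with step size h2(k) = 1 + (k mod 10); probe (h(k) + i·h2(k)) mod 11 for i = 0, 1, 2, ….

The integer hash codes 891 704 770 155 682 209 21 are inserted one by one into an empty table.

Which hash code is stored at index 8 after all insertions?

770

891: h=7 -> slot 7
704: h=7, h2=5, probe 7,1 -> slot 1
770: h=7, h2=1, probe 7,8 -> slot 8
155: h=9 -> slot 9
682: h=7, h2=3, probe 7,10 -> slot 10
209: h=7, h2=10, probe 7,6 -> slot 6
21: h=5 -> slot 5
Table: [∅, 704, ∅, ∅, ∅, 21, 209, 891, 770, 155, 682]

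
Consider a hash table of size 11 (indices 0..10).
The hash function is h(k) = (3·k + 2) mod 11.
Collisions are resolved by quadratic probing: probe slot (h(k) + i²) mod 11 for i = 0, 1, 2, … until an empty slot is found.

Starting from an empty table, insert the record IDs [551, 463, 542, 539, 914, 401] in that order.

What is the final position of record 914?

9

551: h=5 -> slot 5
463: h=5, probe 5,6 -> slot 6
542: h=0 -> slot 0
539: h=2 -> slot 2
914: h=5, probe 5,6,9 -> slot 9
401: h=6, probe 6,7 -> slot 7
Table: [542, ., 539, ., ., 551, 463, 401, ., 914, .]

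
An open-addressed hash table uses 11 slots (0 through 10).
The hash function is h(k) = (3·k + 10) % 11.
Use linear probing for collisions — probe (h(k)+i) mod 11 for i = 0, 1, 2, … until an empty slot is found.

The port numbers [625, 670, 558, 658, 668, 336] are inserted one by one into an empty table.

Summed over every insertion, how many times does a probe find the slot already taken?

625: h=4 → slot 4
670: h=7 → slot 7
558: h=1 → slot 1
658: h=4, probe 4,5 → slot 5
668: h=1, probe 1,2 → slot 2
336: h=6 → slot 6
Table: [∅, 558, 668, ∅, 625, 658, 336, 670, ∅, ∅, ∅]

2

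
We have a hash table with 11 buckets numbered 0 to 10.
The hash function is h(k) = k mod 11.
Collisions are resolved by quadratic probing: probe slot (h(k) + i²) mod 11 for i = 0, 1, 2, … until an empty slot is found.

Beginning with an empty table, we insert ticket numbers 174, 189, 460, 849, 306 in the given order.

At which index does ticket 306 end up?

Insert 174: h=9, slot 9 empty -> index 9.
Insert 189: h=2, slot 2 empty -> index 2.
Insert 460: h=9, slot 9 occupied -> index 10.
Insert 849: h=2, slot 2 occupied -> index 3.
Insert 306: h=9, slots 9,10,2 occupied -> index 7.
Table: [∅, ∅, 189, 849, ∅, ∅, ∅, 306, ∅, 174, 460]

7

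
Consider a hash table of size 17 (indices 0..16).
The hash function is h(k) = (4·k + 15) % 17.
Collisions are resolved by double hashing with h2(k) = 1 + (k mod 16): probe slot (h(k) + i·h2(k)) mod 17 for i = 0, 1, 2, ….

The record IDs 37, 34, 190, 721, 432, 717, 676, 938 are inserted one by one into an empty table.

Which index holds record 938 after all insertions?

37 hashes to 10; slot 10 is free => place at 10.
34 hashes to 15; slot 15 is free => place at 15.
190 hashes to 10, h2=15; 10 taken => place at 8.
721 hashes to 9; slot 9 is free => place at 9.
432 hashes to 9, h2=1; 9,10 taken => place at 11.
717 hashes to 10, h2=14; 10 taken => place at 7.
676 hashes to 16; slot 16 is free => place at 16.
938 hashes to 10, h2=11; 10 taken => place at 4.
Table: [_, _, _, _, 938, _, _, 717, 190, 721, 37, 432, _, _, _, 34, 676]

4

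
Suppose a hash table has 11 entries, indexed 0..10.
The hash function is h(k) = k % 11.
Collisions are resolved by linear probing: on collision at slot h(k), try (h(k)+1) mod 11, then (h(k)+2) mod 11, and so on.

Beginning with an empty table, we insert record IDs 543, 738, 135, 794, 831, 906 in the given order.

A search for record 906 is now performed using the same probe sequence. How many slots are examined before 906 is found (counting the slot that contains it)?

2

Insert 543: h=4, slot 4 empty → index 4.
Insert 738: h=1, slot 1 empty → index 1.
Insert 135: h=3, slot 3 empty → index 3.
Insert 794: h=2, slot 2 empty → index 2.
Insert 831: h=6, slot 6 empty → index 6.
Insert 906: h=4, slot 4 occupied → index 5.
Table: [_, 738, 794, 135, 543, 906, 831, _, _, _, _]
Lookup 906: h=4, probe 4,5 → found at 5.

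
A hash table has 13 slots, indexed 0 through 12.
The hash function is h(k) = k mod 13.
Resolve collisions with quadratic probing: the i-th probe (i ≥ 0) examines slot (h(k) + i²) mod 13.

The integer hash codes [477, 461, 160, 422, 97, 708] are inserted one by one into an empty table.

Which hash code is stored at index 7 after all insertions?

422

Insert 477: h=9, slot 9 empty -> index 9.
Insert 461: h=6, slot 6 empty -> index 6.
Insert 160: h=4, slot 4 empty -> index 4.
Insert 422: h=6, slot 6 occupied -> index 7.
Insert 97: h=6, slots 6,7 occupied -> index 10.
Insert 708: h=6, slots 6,7,10 occupied -> index 2.
Table: [_, _, 708, _, 160, _, 461, 422, _, 477, 97, _, _]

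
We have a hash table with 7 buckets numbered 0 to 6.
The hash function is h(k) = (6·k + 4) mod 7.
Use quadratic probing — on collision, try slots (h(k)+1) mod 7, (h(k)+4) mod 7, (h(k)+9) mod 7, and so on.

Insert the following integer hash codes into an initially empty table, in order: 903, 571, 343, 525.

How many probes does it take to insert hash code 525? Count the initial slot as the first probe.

Insert 903: h=4, slot 4 empty → index 4.
Insert 571: h=0, slot 0 empty → index 0.
Insert 343: h=4, slot 4 occupied → index 5.
Insert 525: h=4, slots 4,5 occupied → index 1.
Table: [571, 525, ., ., 903, 343, .]

3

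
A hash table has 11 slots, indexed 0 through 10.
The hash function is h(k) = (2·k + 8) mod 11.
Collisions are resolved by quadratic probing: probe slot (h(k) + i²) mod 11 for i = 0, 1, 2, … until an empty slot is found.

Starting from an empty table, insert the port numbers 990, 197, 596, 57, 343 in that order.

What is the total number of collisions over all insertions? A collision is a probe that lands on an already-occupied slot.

3

Insert 990: h=8, slot 8 empty => index 8.
Insert 197: h=6, slot 6 empty => index 6.
Insert 596: h=1, slot 1 empty => index 1.
Insert 57: h=1, slot 1 occupied => index 2.
Insert 343: h=1, slots 1,2 occupied => index 5.
Table: [_, 596, 57, _, _, 343, 197, _, 990, _, _]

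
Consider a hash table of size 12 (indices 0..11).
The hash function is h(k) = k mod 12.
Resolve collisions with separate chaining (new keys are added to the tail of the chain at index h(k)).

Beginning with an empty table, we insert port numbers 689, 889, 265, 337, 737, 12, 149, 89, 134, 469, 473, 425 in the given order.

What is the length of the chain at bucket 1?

4

689 → bucket 5
889 → bucket 1
265 → bucket 1 (collision)
337 → bucket 1 (collision)
737 → bucket 5 (collision)
12 → bucket 0
149 → bucket 5 (collision)
89 → bucket 5 (collision)
134 → bucket 2
469 → bucket 1 (collision)
473 → bucket 5 (collision)
425 → bucket 5 (collision)
Final buckets:
0: 12
1: 889 -> 265 -> 337 -> 469
2: 134
3: -
4: -
5: 689 -> 737 -> 149 -> 89 -> 473 -> 425
6: -
7: -
8: -
9: -
10: -
11: -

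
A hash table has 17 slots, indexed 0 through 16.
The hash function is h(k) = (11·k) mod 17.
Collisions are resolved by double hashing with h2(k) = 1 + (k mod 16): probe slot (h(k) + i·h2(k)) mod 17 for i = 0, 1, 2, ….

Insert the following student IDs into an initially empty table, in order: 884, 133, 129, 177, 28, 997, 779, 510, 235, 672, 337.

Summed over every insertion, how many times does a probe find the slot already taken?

Insert 884: h=0, slot 0 empty -> index 0.
Insert 133: h=1, slot 1 empty -> index 1.
Insert 129: h=8, slot 8 empty -> index 8.
Insert 177: h=9, slot 9 empty -> index 9.
Insert 28: h=2, slot 2 empty -> index 2.
Insert 997: h=2, h2=6, slots 2,8 occupied -> index 14.
Insert 779: h=1, h2=12, slot 1 occupied -> index 13.
Insert 510: h=0, h2=15, slot 0 occupied -> index 15.
Insert 235: h=1, h2=12, slots 1,13,8 occupied -> index 3.
Insert 672: h=14, h2=1, slots 14,15 occupied -> index 16.
Insert 337: h=1, h2=2, slots 1,3 occupied -> index 5.
Table: [884, 133, 28, 235, ∅, 337, ∅, ∅, 129, 177, ∅, ∅, ∅, 779, 997, 510, 672]

11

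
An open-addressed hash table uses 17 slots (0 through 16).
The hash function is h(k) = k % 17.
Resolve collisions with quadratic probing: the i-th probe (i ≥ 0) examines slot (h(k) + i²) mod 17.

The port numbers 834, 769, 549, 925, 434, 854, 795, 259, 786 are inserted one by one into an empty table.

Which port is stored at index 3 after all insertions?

259

834 hashes to 1; slot 1 is free → place at 1.
769 hashes to 4; slot 4 is free → place at 4.
549 hashes to 5; slot 5 is free → place at 5.
925 hashes to 7; slot 7 is free → place at 7.
434 hashes to 9; slot 9 is free → place at 9.
854 hashes to 4; 4,5 taken → place at 8.
795 hashes to 13; slot 13 is free → place at 13.
259 hashes to 4; 4,5,8,13 taken → place at 3.
786 hashes to 4; 4,5,8,13,3 taken → place at 12.
Table: [—, 834, —, 259, 769, 549, —, 925, 854, 434, —, —, 786, 795, —, —, —]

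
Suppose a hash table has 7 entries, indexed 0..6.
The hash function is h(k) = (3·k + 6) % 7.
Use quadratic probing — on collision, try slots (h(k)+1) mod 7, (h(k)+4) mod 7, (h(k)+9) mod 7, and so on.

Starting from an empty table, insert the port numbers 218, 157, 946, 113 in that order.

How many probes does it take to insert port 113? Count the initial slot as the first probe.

3

218: h=2 -> slot 2
157: h=1 -> slot 1
946: h=2, probe 2,3 -> slot 3
113: h=2, probe 2,3,6 -> slot 6
Table: [_, 157, 218, 946, _, _, 113]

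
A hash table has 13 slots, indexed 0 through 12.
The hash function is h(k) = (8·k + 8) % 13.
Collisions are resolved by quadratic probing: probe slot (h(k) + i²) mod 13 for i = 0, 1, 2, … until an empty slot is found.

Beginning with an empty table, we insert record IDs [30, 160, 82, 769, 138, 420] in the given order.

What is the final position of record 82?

Insert 30: h=1, slot 1 empty => index 1.
Insert 160: h=1, slot 1 occupied => index 2.
Insert 82: h=1, slots 1,2 occupied => index 5.
Insert 769: h=11, slot 11 empty => index 11.
Insert 138: h=7, slot 7 empty => index 7.
Insert 420: h=1, slots 1,2,5 occupied => index 10.
Table: [∅, 30, 160, ∅, ∅, 82, ∅, 138, ∅, ∅, 420, 769, ∅]

5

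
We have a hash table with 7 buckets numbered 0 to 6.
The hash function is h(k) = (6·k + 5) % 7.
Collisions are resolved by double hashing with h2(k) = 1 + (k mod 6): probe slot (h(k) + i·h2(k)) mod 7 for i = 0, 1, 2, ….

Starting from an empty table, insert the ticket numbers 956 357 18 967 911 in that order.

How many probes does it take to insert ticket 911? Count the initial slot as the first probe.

956: h=1 -> slot 1
357: h=5 -> slot 5
18: h=1, h2=1, probe 1,2 -> slot 2
967: h=4 -> slot 4
911: h=4, h2=6, probe 4,3 -> slot 3
Table: [_, 956, 18, 911, 967, 357, _]

2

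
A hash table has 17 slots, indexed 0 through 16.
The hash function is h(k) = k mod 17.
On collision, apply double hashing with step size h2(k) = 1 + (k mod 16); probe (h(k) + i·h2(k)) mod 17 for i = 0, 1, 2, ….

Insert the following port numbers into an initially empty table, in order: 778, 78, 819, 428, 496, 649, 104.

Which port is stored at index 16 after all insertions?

428

778: h=13 -> slot 13
78: h=10 -> slot 10
819: h=3 -> slot 3
428: h=3, h2=13, probe 3,16 -> slot 16
496: h=3, h2=1, probe 3,4 -> slot 4
649: h=3, h2=10, probe 3,13,6 -> slot 6
104: h=2 -> slot 2
Table: [—, —, 104, 819, 496, —, 649, —, —, —, 78, —, —, 778, —, —, 428]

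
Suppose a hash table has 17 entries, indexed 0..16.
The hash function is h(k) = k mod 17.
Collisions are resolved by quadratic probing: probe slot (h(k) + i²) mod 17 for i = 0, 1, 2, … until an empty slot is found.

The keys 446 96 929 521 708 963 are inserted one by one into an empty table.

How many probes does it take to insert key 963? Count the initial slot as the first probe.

5

446 hashes to 4; slot 4 is free => place at 4.
96 hashes to 11; slot 11 is free => place at 11.
929 hashes to 11; 11 taken => place at 12.
521 hashes to 11; 11,12 taken => place at 15.
708 hashes to 11; 11,12,15 taken => place at 3.
963 hashes to 11; 11,12,15,3 taken => place at 10.
Table: [-, -, -, 708, 446, -, -, -, -, -, 963, 96, 929, -, -, 521, -]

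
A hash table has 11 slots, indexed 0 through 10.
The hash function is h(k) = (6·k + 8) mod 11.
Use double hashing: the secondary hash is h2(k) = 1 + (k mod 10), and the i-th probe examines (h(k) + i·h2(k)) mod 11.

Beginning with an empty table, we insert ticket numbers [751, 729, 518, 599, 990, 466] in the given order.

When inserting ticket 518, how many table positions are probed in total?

2

751: h=4 → slot 4
729: h=4, h2=10, probe 4,3 → slot 3
518: h=3, h2=9, probe 3,1 → slot 1
599: h=5 → slot 5
990: h=8 → slot 8
466: h=10 → slot 10
Table: [-, 518, -, 729, 751, 599, -, -, 990, -, 466]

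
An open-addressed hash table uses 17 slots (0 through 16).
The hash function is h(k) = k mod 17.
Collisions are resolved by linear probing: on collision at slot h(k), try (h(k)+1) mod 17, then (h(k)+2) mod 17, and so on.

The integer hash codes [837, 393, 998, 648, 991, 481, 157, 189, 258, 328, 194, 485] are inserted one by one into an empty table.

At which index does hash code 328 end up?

837: h=4 → slot 4
393: h=2 → slot 2
998: h=12 → slot 12
648: h=2, probe 2,3 → slot 3
991: h=5 → slot 5
481: h=5, probe 5,6 → slot 6
157: h=4, probe 4,5,6,7 → slot 7
189: h=2, probe 2,3,4,5,6,7,8 → slot 8
258: h=3, probe 3,4,5,6,7,8,9 → slot 9
328: h=5, probe 5,6,7,8,9,10 → slot 10
194: h=7, probe 7,8,9,10,11 → slot 11
485: h=9, probe 9,10,11,12,13 → slot 13
Table: [-, -, 393, 648, 837, 991, 481, 157, 189, 258, 328, 194, 998, 485, -, -, -]

10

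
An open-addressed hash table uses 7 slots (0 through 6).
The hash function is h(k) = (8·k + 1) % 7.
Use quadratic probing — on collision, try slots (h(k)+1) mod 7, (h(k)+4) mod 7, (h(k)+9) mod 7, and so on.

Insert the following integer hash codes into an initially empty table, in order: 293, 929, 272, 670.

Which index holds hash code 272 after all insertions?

1

293 hashes to 0; slot 0 is free => place at 0.
929 hashes to 6; slot 6 is free => place at 6.
272 hashes to 0; 0 taken => place at 1.
670 hashes to 6; 6,0 taken => place at 3.
Table: [293, 272, _, 670, _, _, 929]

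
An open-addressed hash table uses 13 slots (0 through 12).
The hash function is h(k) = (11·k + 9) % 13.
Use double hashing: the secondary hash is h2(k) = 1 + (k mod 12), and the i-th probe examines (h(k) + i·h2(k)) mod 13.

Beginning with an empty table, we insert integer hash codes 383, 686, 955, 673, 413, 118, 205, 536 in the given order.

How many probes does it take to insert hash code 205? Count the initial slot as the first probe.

3

383 hashes to 10; slot 10 is free → place at 10.
686 hashes to 2; slot 2 is free → place at 2.
955 hashes to 10, h2=8; 10 taken → place at 5.
673 hashes to 2, h2=2; 2 taken → place at 4.
413 hashes to 2, h2=6; 2 taken → place at 8.
118 hashes to 7; slot 7 is free → place at 7.
205 hashes to 2, h2=2; 2,4 taken → place at 6.
536 hashes to 3; slot 3 is free → place at 3.
Table: [—, —, 686, 536, 673, 955, 205, 118, 413, —, 383, —, —]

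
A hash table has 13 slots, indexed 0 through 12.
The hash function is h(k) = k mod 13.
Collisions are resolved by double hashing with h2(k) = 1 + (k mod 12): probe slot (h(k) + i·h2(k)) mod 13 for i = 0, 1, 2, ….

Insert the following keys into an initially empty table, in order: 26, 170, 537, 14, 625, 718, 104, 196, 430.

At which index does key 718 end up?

12

26: h=0 => slot 0
170: h=1 => slot 1
537: h=4 => slot 4
14: h=1, h2=3, probe 1,4,7 => slot 7
625: h=1, h2=2, probe 1,3 => slot 3
718: h=3, h2=11, probe 3,1,12 => slot 12
104: h=0, h2=9, probe 0,9 => slot 9
196: h=1, h2=5, probe 1,6 => slot 6
430: h=1, h2=11, probe 1,12,10 => slot 10
Table: [26, 170, —, 625, 537, —, 196, 14, —, 104, 430, —, 718]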